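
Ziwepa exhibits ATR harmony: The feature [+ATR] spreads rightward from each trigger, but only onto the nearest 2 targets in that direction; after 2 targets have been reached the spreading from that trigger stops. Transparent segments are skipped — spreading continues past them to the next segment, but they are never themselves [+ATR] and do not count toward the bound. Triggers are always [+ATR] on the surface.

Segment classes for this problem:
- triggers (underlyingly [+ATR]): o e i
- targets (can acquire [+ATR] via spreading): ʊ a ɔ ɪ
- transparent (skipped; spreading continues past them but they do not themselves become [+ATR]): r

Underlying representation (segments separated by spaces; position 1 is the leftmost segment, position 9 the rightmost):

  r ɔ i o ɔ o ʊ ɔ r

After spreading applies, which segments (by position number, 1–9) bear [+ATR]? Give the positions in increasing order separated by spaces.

3 4 5 6 7 8

From /i/ at 3 rightward: 4 /o/ is itself a trigger — this domain ends here.
From /o/ at 4 rightward: 5 /ɔ/ → [+ATR]; 6 /o/ is itself a trigger — this domain ends here.
From /o/ at 6 rightward: 7 /ʊ/ → [+ATR]; 8 /ɔ/ → [+ATR]; bound reached.
Target with no active source: position 2 stays [-ATR].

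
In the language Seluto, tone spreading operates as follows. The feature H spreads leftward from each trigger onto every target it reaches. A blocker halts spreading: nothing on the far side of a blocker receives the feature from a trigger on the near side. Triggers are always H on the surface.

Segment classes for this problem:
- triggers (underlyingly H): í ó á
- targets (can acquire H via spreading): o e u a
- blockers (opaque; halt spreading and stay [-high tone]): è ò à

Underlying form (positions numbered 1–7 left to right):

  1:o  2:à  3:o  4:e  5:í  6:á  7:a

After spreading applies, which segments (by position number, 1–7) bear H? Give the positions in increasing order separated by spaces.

3 4 5 6

From /í/ at 5 leftward: 4 /e/ → H; 3 /o/ → H; 2 /à/ blocks.
From /á/ at 6 leftward: 5 /í/ is itself a trigger — this domain ends here.
Targets with no active source: positions 1 7 stay [-high tone].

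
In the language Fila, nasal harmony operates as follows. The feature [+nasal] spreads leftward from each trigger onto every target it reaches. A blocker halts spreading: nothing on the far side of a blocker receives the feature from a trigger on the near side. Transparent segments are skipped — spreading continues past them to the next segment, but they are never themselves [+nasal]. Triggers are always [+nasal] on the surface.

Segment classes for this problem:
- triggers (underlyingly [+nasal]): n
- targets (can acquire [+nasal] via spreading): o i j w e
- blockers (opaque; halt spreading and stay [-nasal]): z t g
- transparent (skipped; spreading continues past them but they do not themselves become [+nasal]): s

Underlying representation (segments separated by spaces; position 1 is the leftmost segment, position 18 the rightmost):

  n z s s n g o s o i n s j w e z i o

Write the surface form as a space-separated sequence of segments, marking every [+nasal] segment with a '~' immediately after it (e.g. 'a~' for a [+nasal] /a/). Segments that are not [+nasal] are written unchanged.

n~ z s s n~ g o~ s o~ i~ n~ s j w e z i o

From /n/ at 1 leftward: word edge.
From /n/ at 5 leftward: 4 /s/ transparent; 3 /s/ transparent; 2 /z/ blocks.
From /n/ at 11 leftward: 10 /i/ → [+nasal]; 9 /o/ → [+nasal]; 8 /s/ transparent; 7 /o/ → [+nasal]; 6 /g/ blocks.
Targets with no active source: positions 13 14 15 17 18 stay [-nasal].
[+nasal] positions on the surface: 1 5 7 9 10 11.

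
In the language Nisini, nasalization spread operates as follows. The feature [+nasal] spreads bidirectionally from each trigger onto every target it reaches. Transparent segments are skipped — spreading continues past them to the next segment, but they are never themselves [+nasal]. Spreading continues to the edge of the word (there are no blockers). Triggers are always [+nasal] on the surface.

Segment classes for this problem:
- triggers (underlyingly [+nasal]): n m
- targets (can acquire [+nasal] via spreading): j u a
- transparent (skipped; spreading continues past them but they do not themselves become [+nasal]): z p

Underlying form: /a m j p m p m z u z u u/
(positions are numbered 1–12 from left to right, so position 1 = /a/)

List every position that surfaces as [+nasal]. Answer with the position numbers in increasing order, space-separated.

1 2 3 5 7 9 11 12

From /m/ at 2 rightward: 3 /j/ → [+nasal]; 4 /p/ transparent; 5 /m/ is itself a trigger — this domain ends here.
From /m/ at 2 leftward: 1 /a/ → [+nasal]; word edge.
From /m/ at 5 rightward: 6 /p/ transparent; 7 /m/ is itself a trigger — this domain ends here.
From /m/ at 5 leftward: 4 /p/ transparent; 3 /j/ → [+nasal]; 2 /m/ is itself a trigger — this domain ends here.
From /m/ at 7 rightward: 8 /z/ transparent; 9 /u/ → [+nasal]; 10 /z/ transparent; 11 /u/ → [+nasal]; 12 /u/ → [+nasal]; word edge.
From /m/ at 7 leftward: 6 /p/ transparent; 5 /m/ is itself a trigger — this domain ends here.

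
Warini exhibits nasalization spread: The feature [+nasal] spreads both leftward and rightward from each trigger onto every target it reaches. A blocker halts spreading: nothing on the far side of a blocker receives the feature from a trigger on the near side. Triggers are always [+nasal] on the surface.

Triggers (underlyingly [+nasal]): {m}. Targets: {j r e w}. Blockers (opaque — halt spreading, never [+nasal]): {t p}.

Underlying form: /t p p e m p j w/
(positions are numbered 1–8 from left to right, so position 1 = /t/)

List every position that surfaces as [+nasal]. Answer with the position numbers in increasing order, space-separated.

From /m/ at 5 rightward: 6 /p/ blocks.
From /m/ at 5 leftward: 4 /e/ → [+nasal]; 3 /p/ blocks.
Targets with no active source: positions 7 8 stay [-nasal].

4 5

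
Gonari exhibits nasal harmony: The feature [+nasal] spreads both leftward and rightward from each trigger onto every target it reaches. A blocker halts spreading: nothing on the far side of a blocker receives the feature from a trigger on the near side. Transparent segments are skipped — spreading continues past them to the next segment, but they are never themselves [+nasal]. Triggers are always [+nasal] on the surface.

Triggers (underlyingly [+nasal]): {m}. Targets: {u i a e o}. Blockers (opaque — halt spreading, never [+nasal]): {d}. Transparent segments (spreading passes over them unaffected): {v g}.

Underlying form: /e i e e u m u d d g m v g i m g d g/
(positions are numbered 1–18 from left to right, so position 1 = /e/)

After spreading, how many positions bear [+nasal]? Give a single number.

From /m/ at 6 rightward: 7 /u/ → [+nasal]; 8 /d/ blocks.
From /m/ at 6 leftward: 5 /u/ → [+nasal]; 4 /e/ → [+nasal]; 3 /e/ → [+nasal]; 2 /i/ → [+nasal]; 1 /e/ → [+nasal]; word edge.
From /m/ at 11 rightward: 12 /v/ transparent; 13 /g/ transparent; 14 /i/ → [+nasal]; 15 /m/ is itself a trigger — this domain ends here.
From /m/ at 11 leftward: 10 /g/ transparent; 9 /d/ blocks.
From /m/ at 15 rightward: 16 /g/ transparent; 17 /d/ blocks.
From /m/ at 15 leftward: 14 /i/ → [+nasal]; 13 /g/ transparent; 12 /v/ transparent; 11 /m/ is itself a trigger — this domain ends here.
[+nasal] positions on the surface: 1 2 3 4 5 6 7 11 14 15.

10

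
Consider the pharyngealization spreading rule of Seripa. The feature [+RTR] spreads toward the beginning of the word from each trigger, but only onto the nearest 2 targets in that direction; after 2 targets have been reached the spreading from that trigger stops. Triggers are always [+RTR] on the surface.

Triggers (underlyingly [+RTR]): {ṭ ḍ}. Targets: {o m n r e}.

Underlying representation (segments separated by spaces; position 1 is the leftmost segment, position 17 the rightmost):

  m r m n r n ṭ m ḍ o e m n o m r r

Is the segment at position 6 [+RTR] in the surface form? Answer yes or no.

yes

From /ṭ/ at 7 leftward: 6 /n/ → [+RTR]; 5 /r/ → [+RTR]; bound reached.
From /ḍ/ at 9 leftward: 8 /m/ → [+RTR]; 7 /ṭ/ is itself a trigger — this domain ends here.
Targets with no active source: positions 1 2 3 4 10 11 12 13 14 15 16 17 stay [-emphatic].
[+RTR] positions on the surface: 5 6 7 8 9.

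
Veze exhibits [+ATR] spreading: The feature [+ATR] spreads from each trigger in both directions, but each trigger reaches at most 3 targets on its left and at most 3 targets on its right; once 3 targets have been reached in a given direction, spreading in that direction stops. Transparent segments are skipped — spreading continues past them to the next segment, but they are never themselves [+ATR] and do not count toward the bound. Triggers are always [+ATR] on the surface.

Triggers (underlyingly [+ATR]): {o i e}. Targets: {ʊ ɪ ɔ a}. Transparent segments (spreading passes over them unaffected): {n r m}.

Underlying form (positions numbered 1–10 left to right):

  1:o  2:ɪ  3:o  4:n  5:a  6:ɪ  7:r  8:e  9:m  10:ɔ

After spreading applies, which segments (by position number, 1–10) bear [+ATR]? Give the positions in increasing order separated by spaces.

From /o/ at 1 rightward: 2 /ɪ/ → [+ATR]; 3 /o/ is itself a trigger — this domain ends here.
From /o/ at 1 leftward: word edge.
From /o/ at 3 rightward: 4 /n/ transparent; 5 /a/ → [+ATR]; 6 /ɪ/ → [+ATR]; 7 /r/ transparent; 8 /e/ is itself a trigger — this domain ends here.
From /o/ at 3 leftward: 2 /ɪ/ → [+ATR]; 1 /o/ is itself a trigger — this domain ends here.
From /e/ at 8 rightward: 9 /m/ transparent; 10 /ɔ/ → [+ATR]; word edge.
From /e/ at 8 leftward: 7 /r/ transparent; 6 /ɪ/ → [+ATR]; 5 /a/ → [+ATR]; 4 /n/ transparent; 3 /o/ is itself a trigger — this domain ends here.

1 2 3 5 6 8 10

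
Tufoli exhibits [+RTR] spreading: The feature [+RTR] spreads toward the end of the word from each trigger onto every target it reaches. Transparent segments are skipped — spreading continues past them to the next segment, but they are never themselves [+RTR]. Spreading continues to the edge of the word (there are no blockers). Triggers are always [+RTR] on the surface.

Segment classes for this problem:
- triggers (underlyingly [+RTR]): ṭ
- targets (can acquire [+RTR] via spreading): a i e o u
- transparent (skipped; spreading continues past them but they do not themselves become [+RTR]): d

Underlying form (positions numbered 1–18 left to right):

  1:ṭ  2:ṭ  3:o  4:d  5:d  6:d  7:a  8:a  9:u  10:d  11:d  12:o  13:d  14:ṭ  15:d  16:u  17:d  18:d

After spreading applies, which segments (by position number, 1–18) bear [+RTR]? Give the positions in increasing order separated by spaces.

1 2 3 7 8 9 12 14 16

From /ṭ/ at 1 rightward: 2 /ṭ/ is itself a trigger — this domain ends here.
From /ṭ/ at 2 rightward: 3 /o/ → [+RTR]; 4 /d/ transparent; 5 /d/ transparent; 6 /d/ transparent; 7 /a/ → [+RTR]; 8 /a/ → [+RTR]; 9 /u/ → [+RTR]; 10 /d/ transparent; 11 /d/ transparent; 12 /o/ → [+RTR]; 13 /d/ transparent; 14 /ṭ/ is itself a trigger — this domain ends here.
From /ṭ/ at 14 rightward: 15 /d/ transparent; 16 /u/ → [+RTR]; 17 /d/ transparent; 18 /d/ transparent; word edge.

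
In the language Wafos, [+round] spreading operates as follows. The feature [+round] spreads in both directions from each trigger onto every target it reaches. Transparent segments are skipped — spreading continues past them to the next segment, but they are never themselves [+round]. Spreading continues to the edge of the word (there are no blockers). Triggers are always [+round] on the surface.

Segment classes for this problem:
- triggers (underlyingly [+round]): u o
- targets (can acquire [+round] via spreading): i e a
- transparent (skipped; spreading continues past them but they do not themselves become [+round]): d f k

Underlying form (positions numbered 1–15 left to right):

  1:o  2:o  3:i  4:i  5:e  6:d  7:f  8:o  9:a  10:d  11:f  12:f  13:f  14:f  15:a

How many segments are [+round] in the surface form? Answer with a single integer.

From /o/ at 1 rightward: 2 /o/ is itself a trigger — this domain ends here.
From /o/ at 1 leftward: word edge.
From /o/ at 2 rightward: 3 /i/ → [+round]; 4 /i/ → [+round]; 5 /e/ → [+round]; 6 /d/ transparent; 7 /f/ transparent; 8 /o/ is itself a trigger — this domain ends here.
From /o/ at 2 leftward: 1 /o/ is itself a trigger — this domain ends here.
From /o/ at 8 rightward: 9 /a/ → [+round]; 10 /d/ transparent; 11 /f/ transparent; 12 /f/ transparent; 13 /f/ transparent; 14 /f/ transparent; 15 /a/ → [+round]; word edge.
From /o/ at 8 leftward: 7 /f/ transparent; 6 /d/ transparent; 5 /e/ → [+round]; 4 /i/ → [+round]; 3 /i/ → [+round]; 2 /o/ is itself a trigger — this domain ends here.
[+round] positions on the surface: 1 2 3 4 5 8 9 15.

8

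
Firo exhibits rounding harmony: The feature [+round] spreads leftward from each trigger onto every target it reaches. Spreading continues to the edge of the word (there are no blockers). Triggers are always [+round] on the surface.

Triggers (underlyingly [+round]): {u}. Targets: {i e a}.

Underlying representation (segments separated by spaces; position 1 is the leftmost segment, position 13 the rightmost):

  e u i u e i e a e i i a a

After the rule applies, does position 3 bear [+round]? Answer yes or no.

From /u/ at 2 leftward: 1 /e/ → [+round]; word edge.
From /u/ at 4 leftward: 3 /i/ → [+round]; 2 /u/ is itself a trigger — this domain ends here.
Targets with no active source: positions 5 6 7 8 9 10 11 12 13 stay [-round].
[+round] positions on the surface: 1 2 3 4.

yes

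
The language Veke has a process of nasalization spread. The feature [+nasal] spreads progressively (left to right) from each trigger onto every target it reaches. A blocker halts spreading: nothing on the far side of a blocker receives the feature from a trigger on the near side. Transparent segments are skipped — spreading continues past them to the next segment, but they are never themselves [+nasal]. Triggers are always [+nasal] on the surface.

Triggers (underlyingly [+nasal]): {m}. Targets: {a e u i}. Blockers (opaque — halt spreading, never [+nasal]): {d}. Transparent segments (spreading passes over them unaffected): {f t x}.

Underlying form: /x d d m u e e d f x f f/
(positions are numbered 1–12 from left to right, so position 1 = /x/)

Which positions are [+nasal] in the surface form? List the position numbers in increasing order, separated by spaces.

From /m/ at 4 rightward: 5 /u/ → [+nasal]; 6 /e/ → [+nasal]; 7 /e/ → [+nasal]; 8 /d/ blocks.

4 5 6 7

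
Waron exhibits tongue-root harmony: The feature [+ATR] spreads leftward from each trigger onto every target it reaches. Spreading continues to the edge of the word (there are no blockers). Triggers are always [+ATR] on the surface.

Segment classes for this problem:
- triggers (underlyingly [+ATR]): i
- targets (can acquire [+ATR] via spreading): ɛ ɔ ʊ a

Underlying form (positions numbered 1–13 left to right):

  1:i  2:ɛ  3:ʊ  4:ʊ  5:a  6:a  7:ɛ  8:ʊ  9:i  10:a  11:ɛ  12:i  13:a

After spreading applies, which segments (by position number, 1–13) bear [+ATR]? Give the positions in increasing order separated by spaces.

From /i/ at 1 leftward: word edge.
From /i/ at 9 leftward: 8 /ʊ/ → [+ATR]; 7 /ɛ/ → [+ATR]; 6 /a/ → [+ATR]; 5 /a/ → [+ATR]; 4 /ʊ/ → [+ATR]; 3 /ʊ/ → [+ATR]; 2 /ɛ/ → [+ATR]; 1 /i/ is itself a trigger — this domain ends here.
From /i/ at 12 leftward: 11 /ɛ/ → [+ATR]; 10 /a/ → [+ATR]; 9 /i/ is itself a trigger — this domain ends here.
Target with no active source: position 13 stays [-ATR].

1 2 3 4 5 6 7 8 9 10 11 12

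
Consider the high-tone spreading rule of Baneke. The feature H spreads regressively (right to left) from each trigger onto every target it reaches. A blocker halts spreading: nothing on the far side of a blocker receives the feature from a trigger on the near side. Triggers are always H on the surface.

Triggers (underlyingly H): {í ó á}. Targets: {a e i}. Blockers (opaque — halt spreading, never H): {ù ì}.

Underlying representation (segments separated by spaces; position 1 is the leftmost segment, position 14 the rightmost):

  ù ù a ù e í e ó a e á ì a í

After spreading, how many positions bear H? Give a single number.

9

From /í/ at 6 leftward: 5 /e/ → H; 4 /ù/ blocks.
From /ó/ at 8 leftward: 7 /e/ → H; 6 /í/ is itself a trigger — this domain ends here.
From /á/ at 11 leftward: 10 /e/ → H; 9 /a/ → H; 8 /ó/ is itself a trigger — this domain ends here.
From /í/ at 14 leftward: 13 /a/ → H; 12 /ì/ blocks.
Target with no active source: position 3 stays [-high tone].
H positions on the surface: 5 6 7 8 9 10 11 13 14.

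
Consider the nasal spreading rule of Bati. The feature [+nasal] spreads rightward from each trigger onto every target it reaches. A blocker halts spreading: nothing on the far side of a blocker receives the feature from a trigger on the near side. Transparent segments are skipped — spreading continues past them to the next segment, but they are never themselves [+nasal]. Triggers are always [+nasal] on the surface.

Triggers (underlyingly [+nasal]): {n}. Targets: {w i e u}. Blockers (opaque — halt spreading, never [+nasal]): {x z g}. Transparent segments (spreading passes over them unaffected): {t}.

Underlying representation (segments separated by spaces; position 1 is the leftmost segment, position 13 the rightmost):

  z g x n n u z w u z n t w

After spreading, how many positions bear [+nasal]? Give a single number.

5

From /n/ at 4 rightward: 5 /n/ is itself a trigger — this domain ends here.
From /n/ at 5 rightward: 6 /u/ → [+nasal]; 7 /z/ blocks.
From /n/ at 11 rightward: 12 /t/ transparent; 13 /w/ → [+nasal]; word edge.
Targets with no active source: positions 8 9 stay [-nasal].
[+nasal] positions on the surface: 4 5 6 11 13.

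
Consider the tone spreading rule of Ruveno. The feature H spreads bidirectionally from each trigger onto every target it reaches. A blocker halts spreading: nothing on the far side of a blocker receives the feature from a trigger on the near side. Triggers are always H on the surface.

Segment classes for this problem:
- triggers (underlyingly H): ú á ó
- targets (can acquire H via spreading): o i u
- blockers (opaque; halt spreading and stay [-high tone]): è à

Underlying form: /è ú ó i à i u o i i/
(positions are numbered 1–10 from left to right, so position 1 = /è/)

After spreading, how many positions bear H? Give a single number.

3

From /ú/ at 2 rightward: 3 /ó/ is itself a trigger — this domain ends here.
From /ú/ at 2 leftward: 1 /è/ blocks.
From /ó/ at 3 rightward: 4 /i/ → H; 5 /à/ blocks.
From /ó/ at 3 leftward: 2 /ú/ is itself a trigger — this domain ends here.
Targets with no active source: positions 6 7 8 9 10 stay [-high tone].
H positions on the surface: 2 3 4.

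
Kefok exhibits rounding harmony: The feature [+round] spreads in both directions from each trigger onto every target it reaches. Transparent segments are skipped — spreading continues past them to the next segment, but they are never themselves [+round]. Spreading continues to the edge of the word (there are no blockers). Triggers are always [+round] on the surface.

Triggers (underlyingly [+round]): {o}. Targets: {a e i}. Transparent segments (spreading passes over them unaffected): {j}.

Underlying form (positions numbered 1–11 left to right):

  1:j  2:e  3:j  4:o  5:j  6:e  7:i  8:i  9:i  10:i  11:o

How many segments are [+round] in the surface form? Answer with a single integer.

From /o/ at 4 rightward: 5 /j/ transparent; 6 /e/ → [+round]; 7 /i/ → [+round]; 8 /i/ → [+round]; 9 /i/ → [+round]; 10 /i/ → [+round]; 11 /o/ is itself a trigger — this domain ends here.
From /o/ at 4 leftward: 3 /j/ transparent; 2 /e/ → [+round]; 1 /j/ transparent; word edge.
From /o/ at 11 rightward: word edge.
From /o/ at 11 leftward: 10 /i/ → [+round]; 9 /i/ → [+round]; 8 /i/ → [+round]; 7 /i/ → [+round]; 6 /e/ → [+round]; 5 /j/ transparent; 4 /o/ is itself a trigger — this domain ends here.
[+round] positions on the surface: 2 4 6 7 8 9 10 11.

8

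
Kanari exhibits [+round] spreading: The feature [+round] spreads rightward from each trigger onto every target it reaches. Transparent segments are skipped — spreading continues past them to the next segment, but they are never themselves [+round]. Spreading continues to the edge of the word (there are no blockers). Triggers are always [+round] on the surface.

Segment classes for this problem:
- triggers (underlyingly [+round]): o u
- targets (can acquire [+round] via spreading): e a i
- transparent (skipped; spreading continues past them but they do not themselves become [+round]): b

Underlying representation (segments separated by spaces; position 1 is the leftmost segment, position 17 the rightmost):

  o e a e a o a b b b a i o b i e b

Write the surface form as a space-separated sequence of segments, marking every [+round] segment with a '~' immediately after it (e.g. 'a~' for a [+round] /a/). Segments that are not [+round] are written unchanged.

From /o/ at 1 rightward: 2 /e/ → [+round]; 3 /a/ → [+round]; 4 /e/ → [+round]; 5 /a/ → [+round]; 6 /o/ is itself a trigger — this domain ends here.
From /o/ at 6 rightward: 7 /a/ → [+round]; 8 /b/ transparent; 9 /b/ transparent; 10 /b/ transparent; 11 /a/ → [+round]; 12 /i/ → [+round]; 13 /o/ is itself a trigger — this domain ends here.
From /o/ at 13 rightward: 14 /b/ transparent; 15 /i/ → [+round]; 16 /e/ → [+round]; 17 /b/ transparent; word edge.
[+round] positions on the surface: 1 2 3 4 5 6 7 11 12 13 15 16.

o~ e~ a~ e~ a~ o~ a~ b b b a~ i~ o~ b i~ e~ b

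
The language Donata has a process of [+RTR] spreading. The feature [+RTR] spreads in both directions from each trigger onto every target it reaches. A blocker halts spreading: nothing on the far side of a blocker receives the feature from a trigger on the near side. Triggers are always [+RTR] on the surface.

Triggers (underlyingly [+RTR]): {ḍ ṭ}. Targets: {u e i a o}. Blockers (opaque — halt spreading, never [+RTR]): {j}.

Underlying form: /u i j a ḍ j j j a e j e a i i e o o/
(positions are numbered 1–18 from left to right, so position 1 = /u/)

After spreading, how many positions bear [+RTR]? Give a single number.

2

From /ḍ/ at 5 rightward: 6 /j/ blocks.
From /ḍ/ at 5 leftward: 4 /a/ → [+RTR]; 3 /j/ blocks.
Targets with no active source: positions 1 2 9 10 12 13 14 15 16 17 18 stay [-emphatic].
[+RTR] positions on the surface: 4 5.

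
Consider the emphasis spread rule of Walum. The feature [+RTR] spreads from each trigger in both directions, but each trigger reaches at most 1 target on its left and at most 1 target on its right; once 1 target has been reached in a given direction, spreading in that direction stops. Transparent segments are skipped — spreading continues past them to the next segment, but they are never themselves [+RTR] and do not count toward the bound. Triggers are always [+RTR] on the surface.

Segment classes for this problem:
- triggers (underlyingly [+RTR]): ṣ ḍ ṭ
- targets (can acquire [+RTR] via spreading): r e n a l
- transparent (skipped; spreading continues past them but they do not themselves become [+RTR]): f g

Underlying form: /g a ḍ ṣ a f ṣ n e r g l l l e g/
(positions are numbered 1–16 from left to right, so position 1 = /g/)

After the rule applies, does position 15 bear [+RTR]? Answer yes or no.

no

From /ḍ/ at 3 rightward: 4 /ṣ/ is itself a trigger — this domain ends here.
From /ḍ/ at 3 leftward: 2 /a/ → [+RTR]; bound reached.
From /ṣ/ at 4 rightward: 5 /a/ → [+RTR]; bound reached.
From /ṣ/ at 4 leftward: 3 /ḍ/ is itself a trigger — this domain ends here.
From /ṣ/ at 7 rightward: 8 /n/ → [+RTR]; bound reached.
From /ṣ/ at 7 leftward: 6 /f/ transparent; 5 /a/ → [+RTR]; bound reached.
Targets with no active source: positions 9 10 12 13 14 15 stay [-emphatic].
[+RTR] positions on the surface: 2 3 4 5 7 8.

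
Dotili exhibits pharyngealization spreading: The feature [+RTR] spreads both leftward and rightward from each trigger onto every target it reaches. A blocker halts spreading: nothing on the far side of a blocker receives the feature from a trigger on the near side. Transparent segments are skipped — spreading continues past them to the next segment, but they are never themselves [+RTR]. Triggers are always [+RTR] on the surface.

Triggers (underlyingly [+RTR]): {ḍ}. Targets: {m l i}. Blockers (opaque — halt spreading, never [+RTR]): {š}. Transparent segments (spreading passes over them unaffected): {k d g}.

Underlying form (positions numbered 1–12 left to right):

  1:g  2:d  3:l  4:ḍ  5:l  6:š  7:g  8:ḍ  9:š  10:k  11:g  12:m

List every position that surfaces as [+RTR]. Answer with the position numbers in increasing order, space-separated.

From /ḍ/ at 4 rightward: 5 /l/ → [+RTR]; 6 /š/ blocks.
From /ḍ/ at 4 leftward: 3 /l/ → [+RTR]; 2 /d/ transparent; 1 /g/ transparent; word edge.
From /ḍ/ at 8 rightward: 9 /š/ blocks.
From /ḍ/ at 8 leftward: 7 /g/ transparent; 6 /š/ blocks.
Target with no active source: position 12 stays [-emphatic].

3 4 5 8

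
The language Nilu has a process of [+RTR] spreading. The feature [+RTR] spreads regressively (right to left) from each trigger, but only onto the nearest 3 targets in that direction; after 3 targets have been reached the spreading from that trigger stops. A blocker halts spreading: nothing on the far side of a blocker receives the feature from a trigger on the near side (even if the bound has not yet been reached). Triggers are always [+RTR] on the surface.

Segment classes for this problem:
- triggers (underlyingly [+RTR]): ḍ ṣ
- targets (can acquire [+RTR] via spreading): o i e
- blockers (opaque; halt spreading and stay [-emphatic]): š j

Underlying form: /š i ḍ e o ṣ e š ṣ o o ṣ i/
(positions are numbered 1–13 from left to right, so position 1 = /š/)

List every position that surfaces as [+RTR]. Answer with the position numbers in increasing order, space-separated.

2 3 4 5 6 9 10 11 12

From /ḍ/ at 3 leftward: 2 /i/ → [+RTR]; 1 /š/ blocks.
From /ṣ/ at 6 leftward: 5 /o/ → [+RTR]; 4 /e/ → [+RTR]; 3 /ḍ/ is itself a trigger — this domain ends here.
From /ṣ/ at 9 leftward: 8 /š/ blocks.
From /ṣ/ at 12 leftward: 11 /o/ → [+RTR]; 10 /o/ → [+RTR]; 9 /ṣ/ is itself a trigger — this domain ends here.
Targets with no active source: positions 7 13 stay [-emphatic].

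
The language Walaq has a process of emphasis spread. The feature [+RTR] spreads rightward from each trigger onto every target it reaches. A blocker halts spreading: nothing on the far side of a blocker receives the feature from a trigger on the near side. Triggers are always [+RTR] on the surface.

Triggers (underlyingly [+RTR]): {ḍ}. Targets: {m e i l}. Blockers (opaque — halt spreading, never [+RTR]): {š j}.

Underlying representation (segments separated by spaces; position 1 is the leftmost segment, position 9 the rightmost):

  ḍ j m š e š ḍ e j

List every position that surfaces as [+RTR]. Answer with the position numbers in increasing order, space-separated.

1 7 8

From /ḍ/ at 1 rightward: 2 /j/ blocks.
From /ḍ/ at 7 rightward: 8 /e/ → [+RTR]; 9 /j/ blocks.
Targets with no active source: positions 3 5 stay [-emphatic].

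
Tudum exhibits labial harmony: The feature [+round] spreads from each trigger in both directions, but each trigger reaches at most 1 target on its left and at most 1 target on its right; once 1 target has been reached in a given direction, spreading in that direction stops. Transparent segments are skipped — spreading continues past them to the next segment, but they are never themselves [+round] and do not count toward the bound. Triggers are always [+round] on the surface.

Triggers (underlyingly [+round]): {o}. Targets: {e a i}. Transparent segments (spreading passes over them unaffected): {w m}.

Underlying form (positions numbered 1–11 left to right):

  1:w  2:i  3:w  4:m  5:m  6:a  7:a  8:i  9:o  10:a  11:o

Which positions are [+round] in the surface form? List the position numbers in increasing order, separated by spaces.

From /o/ at 9 rightward: 10 /a/ → [+round]; bound reached.
From /o/ at 9 leftward: 8 /i/ → [+round]; bound reached.
From /o/ at 11 rightward: word edge.
From /o/ at 11 leftward: 10 /a/ → [+round]; bound reached.
Targets with no active source: positions 2 6 7 stay [-round].

8 9 10 11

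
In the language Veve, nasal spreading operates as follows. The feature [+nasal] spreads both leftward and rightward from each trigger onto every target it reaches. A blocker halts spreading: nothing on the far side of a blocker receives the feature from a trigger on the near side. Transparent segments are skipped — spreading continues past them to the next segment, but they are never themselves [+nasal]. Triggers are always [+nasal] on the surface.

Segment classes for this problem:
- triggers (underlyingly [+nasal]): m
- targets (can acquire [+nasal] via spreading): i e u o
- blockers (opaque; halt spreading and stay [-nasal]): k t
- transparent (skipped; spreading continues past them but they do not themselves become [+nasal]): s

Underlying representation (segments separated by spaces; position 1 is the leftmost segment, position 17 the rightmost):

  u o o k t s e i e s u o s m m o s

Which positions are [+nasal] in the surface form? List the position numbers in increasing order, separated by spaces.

From /m/ at 14 rightward: 15 /m/ is itself a trigger — this domain ends here.
From /m/ at 14 leftward: 13 /s/ transparent; 12 /o/ → [+nasal]; 11 /u/ → [+nasal]; 10 /s/ transparent; 9 /e/ → [+nasal]; 8 /i/ → [+nasal]; 7 /e/ → [+nasal]; 6 /s/ transparent; 5 /t/ blocks.
From /m/ at 15 rightward: 16 /o/ → [+nasal]; 17 /s/ transparent; word edge.
From /m/ at 15 leftward: 14 /m/ is itself a trigger — this domain ends here.
Targets with no active source: positions 1 2 3 stay [-nasal].

7 8 9 11 12 14 15 16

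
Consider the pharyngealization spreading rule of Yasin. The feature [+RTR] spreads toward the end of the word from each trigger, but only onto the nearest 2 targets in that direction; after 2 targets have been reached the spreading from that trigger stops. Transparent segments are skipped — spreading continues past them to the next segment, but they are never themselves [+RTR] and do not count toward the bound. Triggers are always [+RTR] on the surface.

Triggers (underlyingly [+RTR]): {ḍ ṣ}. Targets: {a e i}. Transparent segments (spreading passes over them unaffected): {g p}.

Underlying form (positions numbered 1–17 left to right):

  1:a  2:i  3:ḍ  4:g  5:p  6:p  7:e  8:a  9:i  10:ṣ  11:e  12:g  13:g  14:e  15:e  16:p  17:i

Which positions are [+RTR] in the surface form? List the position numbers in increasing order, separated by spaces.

From /ḍ/ at 3 rightward: 4 /g/ transparent; 5 /p/ transparent; 6 /p/ transparent; 7 /e/ → [+RTR]; 8 /a/ → [+RTR]; bound reached.
From /ṣ/ at 10 rightward: 11 /e/ → [+RTR]; 12 /g/ transparent; 13 /g/ transparent; 14 /e/ → [+RTR]; bound reached.
Targets with no active source: positions 1 2 9 15 17 stay [-emphatic].

3 7 8 10 11 14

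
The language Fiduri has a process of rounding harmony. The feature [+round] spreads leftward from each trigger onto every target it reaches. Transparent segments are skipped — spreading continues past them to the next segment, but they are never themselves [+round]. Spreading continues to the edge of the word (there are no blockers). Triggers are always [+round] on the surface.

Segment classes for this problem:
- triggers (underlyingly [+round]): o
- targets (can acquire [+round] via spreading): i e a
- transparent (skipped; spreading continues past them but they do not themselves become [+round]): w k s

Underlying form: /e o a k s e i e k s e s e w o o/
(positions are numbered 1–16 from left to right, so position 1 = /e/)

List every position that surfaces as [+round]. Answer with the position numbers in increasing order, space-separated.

1 2 3 6 7 8 11 13 15 16

From /o/ at 2 leftward: 1 /e/ → [+round]; word edge.
From /o/ at 15 leftward: 14 /w/ transparent; 13 /e/ → [+round]; 12 /s/ transparent; 11 /e/ → [+round]; 10 /s/ transparent; 9 /k/ transparent; 8 /e/ → [+round]; 7 /i/ → [+round]; 6 /e/ → [+round]; 5 /s/ transparent; 4 /k/ transparent; 3 /a/ → [+round]; 2 /o/ is itself a trigger — this domain ends here.
From /o/ at 16 leftward: 15 /o/ is itself a trigger — this domain ends here.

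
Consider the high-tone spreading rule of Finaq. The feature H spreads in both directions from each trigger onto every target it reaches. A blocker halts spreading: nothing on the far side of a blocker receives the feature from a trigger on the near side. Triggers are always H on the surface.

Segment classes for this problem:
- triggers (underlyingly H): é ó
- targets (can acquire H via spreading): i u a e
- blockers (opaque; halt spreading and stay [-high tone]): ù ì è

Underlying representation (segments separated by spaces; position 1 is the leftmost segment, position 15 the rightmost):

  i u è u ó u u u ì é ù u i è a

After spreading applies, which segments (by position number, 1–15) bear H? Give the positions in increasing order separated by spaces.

From /ó/ at 5 rightward: 6 /u/ → H; 7 /u/ → H; 8 /u/ → H; 9 /ì/ blocks.
From /ó/ at 5 leftward: 4 /u/ → H; 3 /è/ blocks.
From /é/ at 10 rightward: 11 /ù/ blocks.
From /é/ at 10 leftward: 9 /ì/ blocks.
Targets with no active source: positions 1 2 12 13 15 stay [-high tone].

4 5 6 7 8 10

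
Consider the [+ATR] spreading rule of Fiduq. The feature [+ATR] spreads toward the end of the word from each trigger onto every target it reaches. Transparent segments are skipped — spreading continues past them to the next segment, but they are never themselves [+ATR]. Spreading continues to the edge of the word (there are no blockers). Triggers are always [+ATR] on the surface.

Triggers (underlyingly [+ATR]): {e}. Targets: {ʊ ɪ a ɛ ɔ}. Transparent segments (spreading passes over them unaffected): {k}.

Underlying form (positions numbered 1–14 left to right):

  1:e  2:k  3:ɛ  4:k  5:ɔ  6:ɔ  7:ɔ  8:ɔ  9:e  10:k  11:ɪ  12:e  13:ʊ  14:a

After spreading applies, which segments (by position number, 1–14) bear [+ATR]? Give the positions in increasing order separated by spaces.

1 3 5 6 7 8 9 11 12 13 14

From /e/ at 1 rightward: 2 /k/ transparent; 3 /ɛ/ → [+ATR]; 4 /k/ transparent; 5 /ɔ/ → [+ATR]; 6 /ɔ/ → [+ATR]; 7 /ɔ/ → [+ATR]; 8 /ɔ/ → [+ATR]; 9 /e/ is itself a trigger — this domain ends here.
From /e/ at 9 rightward: 10 /k/ transparent; 11 /ɪ/ → [+ATR]; 12 /e/ is itself a trigger — this domain ends here.
From /e/ at 12 rightward: 13 /ʊ/ → [+ATR]; 14 /a/ → [+ATR]; word edge.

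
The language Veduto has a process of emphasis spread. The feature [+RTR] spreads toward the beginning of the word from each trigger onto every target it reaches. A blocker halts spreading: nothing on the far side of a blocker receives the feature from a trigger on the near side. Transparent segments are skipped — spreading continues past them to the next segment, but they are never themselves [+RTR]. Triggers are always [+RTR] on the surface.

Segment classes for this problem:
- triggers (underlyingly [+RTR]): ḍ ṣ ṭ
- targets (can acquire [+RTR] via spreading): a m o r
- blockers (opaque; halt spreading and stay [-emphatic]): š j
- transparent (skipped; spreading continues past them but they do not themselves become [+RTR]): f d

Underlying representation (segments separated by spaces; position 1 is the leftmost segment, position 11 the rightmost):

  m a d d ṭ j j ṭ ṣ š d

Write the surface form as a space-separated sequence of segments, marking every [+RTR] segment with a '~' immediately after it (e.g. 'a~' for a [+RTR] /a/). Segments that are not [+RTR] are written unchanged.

m~ a~ d d ṭ~ j j ṭ~ ṣ~ š d

From /ṭ/ at 5 leftward: 4 /d/ transparent; 3 /d/ transparent; 2 /a/ → [+RTR]; 1 /m/ → [+RTR]; word edge.
From /ṭ/ at 8 leftward: 7 /j/ blocks.
From /ṣ/ at 9 leftward: 8 /ṭ/ is itself a trigger — this domain ends here.
[+RTR] positions on the surface: 1 2 5 8 9.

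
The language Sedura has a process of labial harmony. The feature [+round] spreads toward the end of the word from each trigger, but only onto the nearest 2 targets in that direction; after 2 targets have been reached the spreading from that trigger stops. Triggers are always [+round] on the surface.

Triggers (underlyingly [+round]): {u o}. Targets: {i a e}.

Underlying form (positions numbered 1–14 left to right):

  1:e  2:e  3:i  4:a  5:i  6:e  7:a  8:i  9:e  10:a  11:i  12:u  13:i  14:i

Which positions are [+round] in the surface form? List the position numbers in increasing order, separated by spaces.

From /u/ at 12 rightward: 13 /i/ → [+round]; 14 /i/ → [+round]; bound reached.
Targets with no active source: positions 1 2 3 4 5 6 7 8 9 10 11 stay [-round].

12 13 14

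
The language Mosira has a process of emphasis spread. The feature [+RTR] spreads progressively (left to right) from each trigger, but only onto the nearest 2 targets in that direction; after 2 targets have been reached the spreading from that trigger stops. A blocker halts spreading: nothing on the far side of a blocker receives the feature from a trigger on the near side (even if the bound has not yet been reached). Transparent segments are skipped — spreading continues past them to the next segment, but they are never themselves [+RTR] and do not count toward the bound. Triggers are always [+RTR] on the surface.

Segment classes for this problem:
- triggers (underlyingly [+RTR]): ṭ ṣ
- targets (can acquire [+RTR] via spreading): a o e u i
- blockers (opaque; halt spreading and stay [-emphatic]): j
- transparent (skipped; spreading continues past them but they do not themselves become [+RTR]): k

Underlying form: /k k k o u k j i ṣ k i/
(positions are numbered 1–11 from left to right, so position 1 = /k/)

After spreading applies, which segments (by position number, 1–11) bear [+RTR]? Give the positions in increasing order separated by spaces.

From /ṣ/ at 9 rightward: 10 /k/ transparent; 11 /i/ → [+RTR]; word edge.
Targets with no active source: positions 4 5 8 stay [-emphatic].

9 11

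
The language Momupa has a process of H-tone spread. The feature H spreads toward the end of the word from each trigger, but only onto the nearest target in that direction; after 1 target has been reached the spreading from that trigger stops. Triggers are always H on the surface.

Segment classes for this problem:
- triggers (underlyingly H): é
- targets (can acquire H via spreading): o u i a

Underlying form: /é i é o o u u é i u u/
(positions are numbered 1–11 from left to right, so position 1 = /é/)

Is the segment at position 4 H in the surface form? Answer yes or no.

From /é/ at 1 rightward: 2 /i/ → H; bound reached.
From /é/ at 3 rightward: 4 /o/ → H; bound reached.
From /é/ at 8 rightward: 9 /i/ → H; bound reached.
Targets with no active source: positions 5 6 7 10 11 stay [-high tone].
H positions on the surface: 1 2 3 4 8 9.

yes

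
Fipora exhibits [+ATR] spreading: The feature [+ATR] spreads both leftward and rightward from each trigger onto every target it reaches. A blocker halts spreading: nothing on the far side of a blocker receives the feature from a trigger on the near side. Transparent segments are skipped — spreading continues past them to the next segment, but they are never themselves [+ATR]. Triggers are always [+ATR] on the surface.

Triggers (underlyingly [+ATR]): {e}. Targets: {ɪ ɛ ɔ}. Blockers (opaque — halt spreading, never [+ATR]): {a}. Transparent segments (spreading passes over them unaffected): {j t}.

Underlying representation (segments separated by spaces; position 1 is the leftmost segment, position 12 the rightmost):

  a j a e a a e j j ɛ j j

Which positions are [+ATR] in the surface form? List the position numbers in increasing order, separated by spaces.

From /e/ at 4 rightward: 5 /a/ blocks.
From /e/ at 4 leftward: 3 /a/ blocks.
From /e/ at 7 rightward: 8 /j/ transparent; 9 /j/ transparent; 10 /ɛ/ → [+ATR]; 11 /j/ transparent; 12 /j/ transparent; word edge.
From /e/ at 7 leftward: 6 /a/ blocks.

4 7 10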